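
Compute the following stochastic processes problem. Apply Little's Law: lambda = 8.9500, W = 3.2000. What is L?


Little's Law: L = lambda * W
= 8.9500 * 3.2000
= 28.6400

28.6400


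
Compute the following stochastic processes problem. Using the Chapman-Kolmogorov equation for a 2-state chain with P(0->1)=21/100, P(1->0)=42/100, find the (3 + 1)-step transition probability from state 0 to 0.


P^4 = P^3 * P^1
Computing via matrix multiplication of the transition matrix.
Entry (0,0) of P^4 = 0.6729

0.6729


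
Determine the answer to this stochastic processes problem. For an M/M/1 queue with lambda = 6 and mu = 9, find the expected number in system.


rho = 6/9 = 0.6667
L = rho/(1-rho)
= 0.6667/0.3333
= 2.0000

2.0000


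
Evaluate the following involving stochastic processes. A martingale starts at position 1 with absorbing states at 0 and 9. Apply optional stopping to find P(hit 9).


By optional stopping theorem: E(M at tau) = M(0) = 1
P(hit 9)*9 + P(hit 0)*0 = 1
P(hit 9) = (1 - 0)/(9 - 0) = 1/9 = 0.1111

0.1111


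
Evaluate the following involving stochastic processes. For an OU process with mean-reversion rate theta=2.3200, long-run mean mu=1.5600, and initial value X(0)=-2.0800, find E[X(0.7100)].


E[X(t)] = mu + (X(0) - mu)*exp(-theta*t)
= 1.5600 + (-2.0800 - 1.5600)*exp(-2.3200*0.7100)
= 1.5600 + -3.6400 * 0.1926
= 0.8590

0.8590


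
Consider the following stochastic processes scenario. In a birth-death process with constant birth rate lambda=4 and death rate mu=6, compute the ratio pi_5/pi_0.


For birth-death process, pi_n/pi_0 = (lambda/mu)^n
= (4/6)^5
= 0.1317

0.1317


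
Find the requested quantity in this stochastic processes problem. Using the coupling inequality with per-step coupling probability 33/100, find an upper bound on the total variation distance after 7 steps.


TV distance bound <= (1-delta)^n
= (1 - 0.3300)^7
= 0.6700^7
= 0.0606

0.0606


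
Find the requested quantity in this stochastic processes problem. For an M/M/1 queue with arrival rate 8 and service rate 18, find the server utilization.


rho = lambda/mu
= 8/18
= 0.4444

0.4444


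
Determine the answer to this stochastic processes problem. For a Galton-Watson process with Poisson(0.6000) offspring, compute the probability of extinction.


Since mu = 0.6000 <= 1, extinction probability = 1.

1.0000


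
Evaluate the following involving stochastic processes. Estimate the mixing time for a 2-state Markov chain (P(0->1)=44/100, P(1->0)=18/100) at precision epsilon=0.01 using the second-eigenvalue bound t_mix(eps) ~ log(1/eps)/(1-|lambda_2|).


lambda_2 = |1 - p01 - p10| = |1 - 0.4400 - 0.1800| = 0.3800
t_mix ~ log(1/eps)/(1 - |lambda_2|)
= log(100)/(1 - 0.3800) = 4.6052/0.6200
= 7.4277

7.4277


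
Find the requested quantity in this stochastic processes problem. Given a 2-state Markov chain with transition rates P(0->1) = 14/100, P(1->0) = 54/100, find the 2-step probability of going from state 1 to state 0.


Computing P^2 by matrix multiplication.
P = [[0.8600, 0.1400], [0.5400, 0.4600]]
After raising P to the power 2:
P^2(1,0) = 0.7128

0.7128


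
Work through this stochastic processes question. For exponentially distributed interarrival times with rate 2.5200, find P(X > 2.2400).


P(X > t) = exp(-lambda * t)
= exp(-2.5200 * 2.2400)
= exp(-5.6448) = 0.0035

0.0035


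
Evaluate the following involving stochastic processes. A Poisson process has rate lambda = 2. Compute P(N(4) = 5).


P(N(t)=k) = (lambda*t)^k * exp(-lambda*t) / k!
lambda*t = 8
= 8^5 * exp(-8) / 5!
= 32768 * 3.3546e-04 / 120
= 0.0916

0.0916


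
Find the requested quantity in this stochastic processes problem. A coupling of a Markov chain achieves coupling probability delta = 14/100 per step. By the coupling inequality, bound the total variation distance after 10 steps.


TV distance bound <= (1-delta)^n
= (1 - 0.1400)^10
= 0.8600^10
= 0.2213

0.2213


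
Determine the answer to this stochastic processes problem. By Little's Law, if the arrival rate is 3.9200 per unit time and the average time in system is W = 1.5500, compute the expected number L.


Little's Law: L = lambda * W
= 3.9200 * 1.5500
= 6.0760

6.0760


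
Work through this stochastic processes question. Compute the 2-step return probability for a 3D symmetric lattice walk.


P(return in 2 steps) = P(reverse first step) = 1/(2d)
= 1/6
= 0.1667

0.1667


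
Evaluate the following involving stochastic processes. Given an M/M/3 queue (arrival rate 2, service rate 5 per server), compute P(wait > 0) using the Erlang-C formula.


a = lambda/mu = 0.4000
rho = a/c = 0.1333
Erlang-C formula applied:
C(c,a) = 0.0082

0.0082


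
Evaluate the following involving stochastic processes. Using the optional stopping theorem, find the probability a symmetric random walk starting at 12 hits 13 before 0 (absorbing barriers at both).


By optional stopping theorem: E(M at tau) = M(0) = 12
P(hit 13)*13 + P(hit 0)*0 = 12
P(hit 13) = (12 - 0)/(13 - 0) = 12/13 = 0.9231

0.9231


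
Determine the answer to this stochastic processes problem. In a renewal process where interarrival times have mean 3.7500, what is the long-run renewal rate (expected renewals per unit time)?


Long-run renewal rate = 1/E(X)
= 1/3.7500
= 0.2667

0.2667


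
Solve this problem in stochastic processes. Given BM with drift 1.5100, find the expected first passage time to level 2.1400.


Expected first passage time = a/mu
= 2.1400/1.5100
= 1.4172

1.4172


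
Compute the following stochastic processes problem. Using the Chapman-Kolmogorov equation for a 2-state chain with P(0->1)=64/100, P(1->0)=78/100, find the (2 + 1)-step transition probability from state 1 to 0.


P^3 = P^2 * P^1
Computing via matrix multiplication of the transition matrix.
Entry (1,0) of P^3 = 0.5900

0.5900


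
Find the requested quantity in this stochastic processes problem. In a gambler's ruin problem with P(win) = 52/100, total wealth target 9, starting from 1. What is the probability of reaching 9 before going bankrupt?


Gambler's ruin formula:
r = q/p = 0.4800/0.5200 = 0.9231
P(win) = (1 - r^i)/(1 - r^N)
= (1 - 0.9231^1)/(1 - 0.9231^9)
= 0.1498

0.1498


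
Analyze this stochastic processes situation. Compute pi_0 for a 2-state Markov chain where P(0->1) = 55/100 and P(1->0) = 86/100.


Stationary distribution: pi_0 = p10/(p01+p10), pi_1 = p01/(p01+p10)
p01 = 0.5500, p10 = 0.8600
pi_0 = 0.6099

0.6099


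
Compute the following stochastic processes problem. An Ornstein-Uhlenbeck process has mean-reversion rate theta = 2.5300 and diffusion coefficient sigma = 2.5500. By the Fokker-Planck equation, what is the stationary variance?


Stationary variance = sigma^2 / (2*theta)
= 2.5500^2 / (2*2.5300)
= 6.5025 / 5.0600
= 1.2851

1.2851


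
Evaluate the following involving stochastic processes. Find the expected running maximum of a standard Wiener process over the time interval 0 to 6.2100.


E(max B(s)) = sqrt(2t/pi)
= sqrt(2*6.2100/pi)
= sqrt(3.9534)
= 1.9883

1.9883


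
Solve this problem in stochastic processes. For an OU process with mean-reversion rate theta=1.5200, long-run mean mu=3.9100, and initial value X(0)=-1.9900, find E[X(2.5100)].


E[X(t)] = mu + (X(0) - mu)*exp(-theta*t)
= 3.9100 + (-1.9900 - 3.9100)*exp(-1.5200*2.5100)
= 3.9100 + -5.9000 * 0.0220
= 3.7800

3.7800


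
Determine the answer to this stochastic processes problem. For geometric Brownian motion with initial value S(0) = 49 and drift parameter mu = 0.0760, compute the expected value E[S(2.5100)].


E[S(t)] = S(0) * exp(mu * t)
= 49 * exp(0.0760 * 2.5100)
= 49 * 1.2102
= 59.2983

59.2983


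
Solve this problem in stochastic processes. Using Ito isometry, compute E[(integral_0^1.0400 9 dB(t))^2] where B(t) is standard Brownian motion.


By Ito isometry: E[(int f dB)^2] = int f^2 dt
= 9^2 * 1.0400
= 81 * 1.0400 = 84.2400

84.2400


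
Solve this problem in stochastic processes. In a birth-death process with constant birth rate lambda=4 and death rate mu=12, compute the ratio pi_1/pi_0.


For birth-death process, pi_n/pi_0 = (lambda/mu)^n
= (4/12)^1
= 0.3333

0.3333


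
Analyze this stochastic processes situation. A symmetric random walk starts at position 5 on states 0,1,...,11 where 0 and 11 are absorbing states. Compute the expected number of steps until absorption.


For symmetric RW on 0,...,N with absorbing barriers, E(i) = i*(N-i)
E(5) = 5 * 6 = 30

30


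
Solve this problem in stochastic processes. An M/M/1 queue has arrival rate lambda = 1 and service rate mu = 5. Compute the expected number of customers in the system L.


rho = 1/5 = 0.2000
L = rho/(1-rho)
= 0.2000/0.8000
= 0.2500

0.2500


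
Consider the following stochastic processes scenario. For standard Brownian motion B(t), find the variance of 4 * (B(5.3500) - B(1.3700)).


Var(alpha*(B(t)-B(s))) = alpha^2 * (t-s)
= 4^2 * (5.3500 - 1.3700)
= 16 * 3.9800
= 63.6800

63.6800


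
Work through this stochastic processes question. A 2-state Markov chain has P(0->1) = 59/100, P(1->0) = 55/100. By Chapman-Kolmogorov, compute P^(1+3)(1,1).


P^4 = P^1 * P^3
Computing via matrix multiplication of the transition matrix.
Entry (1,1) of P^4 = 0.5177

0.5177


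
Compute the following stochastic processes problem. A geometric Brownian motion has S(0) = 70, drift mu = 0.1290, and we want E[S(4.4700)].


E[S(t)] = S(0) * exp(mu * t)
= 70 * exp(0.1290 * 4.4700)
= 70 * 1.7800
= 124.6021

124.6021


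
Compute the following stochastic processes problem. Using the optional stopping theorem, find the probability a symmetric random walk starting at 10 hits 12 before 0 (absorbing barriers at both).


By optional stopping theorem: E(M at tau) = M(0) = 10
P(hit 12)*12 + P(hit 0)*0 = 10
P(hit 12) = (10 - 0)/(12 - 0) = 5/6 = 0.8333

0.8333


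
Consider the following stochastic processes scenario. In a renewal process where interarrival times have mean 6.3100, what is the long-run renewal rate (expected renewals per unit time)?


Long-run renewal rate = 1/E(X)
= 1/6.3100
= 0.1585

0.1585


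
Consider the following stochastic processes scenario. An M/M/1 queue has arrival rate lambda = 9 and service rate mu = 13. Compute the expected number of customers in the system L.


rho = 9/13 = 0.6923
L = rho/(1-rho)
= 0.6923/0.3077
= 2.2500

2.2500


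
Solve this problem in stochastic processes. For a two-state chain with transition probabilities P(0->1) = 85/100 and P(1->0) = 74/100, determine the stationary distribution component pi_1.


Stationary distribution: pi_0 = p10/(p01+p10), pi_1 = p01/(p01+p10)
p01 = 0.8500, p10 = 0.7400
pi_1 = 0.5346

0.5346


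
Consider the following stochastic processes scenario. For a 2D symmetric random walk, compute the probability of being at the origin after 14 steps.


P = C(14,7)^2 / 4^14
= 3432^2 / 268435456
= 11778624 / 268435456
= 0.0439

0.0439


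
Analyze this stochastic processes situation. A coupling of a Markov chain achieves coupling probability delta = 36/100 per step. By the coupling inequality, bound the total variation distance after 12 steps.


TV distance bound <= (1-delta)^n
= (1 - 0.3600)^12
= 0.6400^12
= 0.0047

0.0047


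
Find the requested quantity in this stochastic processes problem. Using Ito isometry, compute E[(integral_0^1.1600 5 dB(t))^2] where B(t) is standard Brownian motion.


By Ito isometry: E[(int f dB)^2] = int f^2 dt
= 5^2 * 1.1600
= 25 * 1.1600 = 29.0000

29.0000


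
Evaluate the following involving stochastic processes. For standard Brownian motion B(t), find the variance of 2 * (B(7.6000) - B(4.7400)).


Var(alpha*(B(t)-B(s))) = alpha^2 * (t-s)
= 2^2 * (7.6000 - 4.7400)
= 4 * 2.8600
= 11.4400

11.4400


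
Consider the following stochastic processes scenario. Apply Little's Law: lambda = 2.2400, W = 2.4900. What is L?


Little's Law: L = lambda * W
= 2.2400 * 2.4900
= 5.5776

5.5776


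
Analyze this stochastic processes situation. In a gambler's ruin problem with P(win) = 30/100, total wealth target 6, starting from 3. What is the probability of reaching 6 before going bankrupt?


Gambler's ruin formula:
r = q/p = 0.7000/0.3000 = 2.3333
P(win) = (1 - r^i)/(1 - r^N)
= (1 - 2.3333^3)/(1 - 2.3333^6)
= 0.0730

0.0730


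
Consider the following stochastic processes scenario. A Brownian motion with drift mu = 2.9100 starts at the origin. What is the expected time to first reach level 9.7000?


Expected first passage time = a/mu
= 9.7000/2.9100
= 3.3333

3.3333


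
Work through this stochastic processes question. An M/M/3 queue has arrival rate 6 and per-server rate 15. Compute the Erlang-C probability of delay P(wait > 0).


a = lambda/mu = 0.4000
rho = a/c = 0.1333
Erlang-C formula applied:
C(c,a) = 0.0082

0.0082


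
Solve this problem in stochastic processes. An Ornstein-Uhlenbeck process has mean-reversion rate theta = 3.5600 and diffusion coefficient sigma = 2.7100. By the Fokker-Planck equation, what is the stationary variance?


Stationary variance = sigma^2 / (2*theta)
= 2.7100^2 / (2*3.5600)
= 7.3441 / 7.1200
= 1.0315

1.0315


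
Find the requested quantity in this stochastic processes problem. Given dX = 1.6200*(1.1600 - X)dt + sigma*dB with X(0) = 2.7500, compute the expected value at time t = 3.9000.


E[X(t)] = mu + (X(0) - mu)*exp(-theta*t)
= 1.1600 + (2.7500 - 1.1600)*exp(-1.6200*3.9000)
= 1.1600 + 1.5900 * 0.0018
= 1.1629

1.1629


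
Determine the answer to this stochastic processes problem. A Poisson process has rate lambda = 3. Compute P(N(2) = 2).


P(N(t)=k) = (lambda*t)^k * exp(-lambda*t) / k!
lambda*t = 6
= 6^2 * exp(-6) / 2!
= 36 * 0.0025 / 2
= 0.0446

0.0446


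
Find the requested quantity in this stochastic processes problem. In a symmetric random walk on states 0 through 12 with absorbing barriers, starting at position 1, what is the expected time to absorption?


For symmetric RW on 0,...,N with absorbing barriers, E(i) = i*(N-i)
E(1) = 1 * 11 = 11

11


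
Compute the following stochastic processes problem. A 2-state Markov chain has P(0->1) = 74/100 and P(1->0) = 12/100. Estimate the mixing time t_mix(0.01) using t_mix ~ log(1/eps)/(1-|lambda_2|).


lambda_2 = |1 - p01 - p10| = |1 - 0.7400 - 0.1200| = 0.1400
t_mix ~ log(1/eps)/(1 - |lambda_2|)
= log(100)/(1 - 0.1400) = 4.6052/0.8600
= 5.3548

5.3548


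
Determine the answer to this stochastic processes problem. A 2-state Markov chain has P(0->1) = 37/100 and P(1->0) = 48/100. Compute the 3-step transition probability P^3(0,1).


Computing P^3 by matrix multiplication.
P = [[0.6300, 0.3700], [0.4800, 0.5200]]
After raising P to the power 3:
P^3(0,1) = 0.4338

0.4338


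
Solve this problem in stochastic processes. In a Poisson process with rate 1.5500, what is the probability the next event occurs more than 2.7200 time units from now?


P(X > t) = exp(-lambda * t)
= exp(-1.5500 * 2.7200)
= exp(-4.2160) = 0.0148

0.0148


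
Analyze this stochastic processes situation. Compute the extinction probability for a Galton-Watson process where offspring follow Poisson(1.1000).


Since mu = 1.1000 > 1, extinction prob q < 1.
Solve s = exp(mu*(s-1)) iteratively.
q = 0.8239

0.8239


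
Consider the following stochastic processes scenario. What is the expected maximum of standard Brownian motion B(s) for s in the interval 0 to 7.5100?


E(max B(s)) = sqrt(2t/pi)
= sqrt(2*7.5100/pi)
= sqrt(4.7810)
= 2.1866

2.1866


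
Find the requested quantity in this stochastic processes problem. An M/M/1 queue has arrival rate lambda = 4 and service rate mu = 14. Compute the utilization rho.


rho = lambda/mu
= 4/14
= 0.2857

0.2857


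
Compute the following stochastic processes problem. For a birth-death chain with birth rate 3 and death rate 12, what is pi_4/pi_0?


For birth-death process, pi_n/pi_0 = (lambda/mu)^n
= (3/12)^4
= 0.0039

0.0039


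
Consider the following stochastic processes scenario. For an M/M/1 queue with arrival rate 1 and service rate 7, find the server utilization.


rho = lambda/mu
= 1/7
= 0.1429

0.1429


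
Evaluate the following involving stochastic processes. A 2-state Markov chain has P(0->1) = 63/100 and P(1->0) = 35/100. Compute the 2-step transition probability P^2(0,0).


Computing P^2 by matrix multiplication.
P = [[0.3700, 0.6300], [0.3500, 0.6500]]
After raising P to the power 2:
P^2(0,0) = 0.3574

0.3574


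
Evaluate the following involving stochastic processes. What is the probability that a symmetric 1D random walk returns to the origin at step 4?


P(S(4) = 0) = C(4,2) / 4^2
= 6 / 16
= 0.3750

0.3750


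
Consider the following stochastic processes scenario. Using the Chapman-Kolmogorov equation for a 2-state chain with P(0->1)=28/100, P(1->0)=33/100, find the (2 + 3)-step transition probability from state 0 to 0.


P^5 = P^2 * P^3
Computing via matrix multiplication of the transition matrix.
Entry (0,0) of P^5 = 0.5451

0.5451


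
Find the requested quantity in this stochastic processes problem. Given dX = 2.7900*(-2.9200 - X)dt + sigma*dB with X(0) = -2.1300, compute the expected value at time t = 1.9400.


E[X(t)] = mu + (X(0) - mu)*exp(-theta*t)
= -2.9200 + (-2.1300 - -2.9200)*exp(-2.7900*1.9400)
= -2.9200 + 0.7900 * 0.0045
= -2.9165

-2.9165


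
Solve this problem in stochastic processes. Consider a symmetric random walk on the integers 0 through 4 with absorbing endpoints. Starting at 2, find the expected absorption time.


For symmetric RW on 0,...,N with absorbing barriers, E(i) = i*(N-i)
E(2) = 2 * 2 = 4

4


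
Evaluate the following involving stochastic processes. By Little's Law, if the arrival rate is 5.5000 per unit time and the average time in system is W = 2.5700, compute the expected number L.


Little's Law: L = lambda * W
= 5.5000 * 2.5700
= 14.1350

14.1350


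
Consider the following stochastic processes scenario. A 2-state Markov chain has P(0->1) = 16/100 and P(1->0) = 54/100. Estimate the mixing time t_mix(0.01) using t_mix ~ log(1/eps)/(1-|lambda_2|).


lambda_2 = |1 - p01 - p10| = |1 - 0.1600 - 0.5400| = 0.3000
t_mix ~ log(1/eps)/(1 - |lambda_2|)
= log(100)/(1 - 0.3000) = 4.6052/0.7000
= 6.5788

6.5788


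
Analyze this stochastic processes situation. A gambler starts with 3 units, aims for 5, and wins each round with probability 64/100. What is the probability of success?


Gambler's ruin formula:
r = q/p = 0.3600/0.6400 = 0.5625
P(win) = (1 - r^i)/(1 - r^N)
= (1 - 0.5625^3)/(1 - 0.5625^5)
= 0.8711

0.8711


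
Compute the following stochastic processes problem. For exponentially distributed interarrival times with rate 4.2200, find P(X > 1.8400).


P(X > t) = exp(-lambda * t)
= exp(-4.2200 * 1.8400)
= exp(-7.7648) = 4.2441e-04

4.2441e-04


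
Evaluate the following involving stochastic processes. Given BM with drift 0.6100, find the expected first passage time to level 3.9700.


Expected first passage time = a/mu
= 3.9700/0.6100
= 6.5082

6.5082


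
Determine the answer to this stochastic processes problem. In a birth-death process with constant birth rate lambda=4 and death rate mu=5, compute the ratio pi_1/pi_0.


For birth-death process, pi_n/pi_0 = (lambda/mu)^n
= (4/5)^1
= 0.8000

0.8000


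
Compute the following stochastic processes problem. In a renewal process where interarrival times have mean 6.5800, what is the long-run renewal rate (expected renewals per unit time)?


Long-run renewal rate = 1/E(X)
= 1/6.5800
= 0.1520

0.1520


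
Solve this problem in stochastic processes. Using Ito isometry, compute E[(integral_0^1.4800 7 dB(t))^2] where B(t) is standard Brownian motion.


By Ito isometry: E[(int f dB)^2] = int f^2 dt
= 7^2 * 1.4800
= 49 * 1.4800 = 72.5200

72.5200


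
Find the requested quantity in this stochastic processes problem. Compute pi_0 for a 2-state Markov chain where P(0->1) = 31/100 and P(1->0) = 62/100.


Stationary distribution: pi_0 = p10/(p01+p10), pi_1 = p01/(p01+p10)
p01 = 0.3100, p10 = 0.6200
pi_0 = 0.6667

0.6667


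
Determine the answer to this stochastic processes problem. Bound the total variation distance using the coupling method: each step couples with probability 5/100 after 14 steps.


TV distance bound <= (1-delta)^n
= (1 - 0.0500)^14
= 0.9500^14
= 0.4877

0.4877


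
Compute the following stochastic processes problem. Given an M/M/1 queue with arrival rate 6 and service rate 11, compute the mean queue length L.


rho = 6/11 = 0.5455
L = rho/(1-rho)
= 0.5455/0.4545
= 1.2000

1.2000


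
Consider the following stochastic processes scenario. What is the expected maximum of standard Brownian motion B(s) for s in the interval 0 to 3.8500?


E(max B(s)) = sqrt(2t/pi)
= sqrt(2*3.8500/pi)
= sqrt(2.4510)
= 1.5656

1.5656


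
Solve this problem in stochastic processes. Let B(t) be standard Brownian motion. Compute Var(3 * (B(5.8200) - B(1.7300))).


Var(alpha*(B(t)-B(s))) = alpha^2 * (t-s)
= 3^2 * (5.8200 - 1.7300)
= 9 * 4.0900
= 36.8100

36.8100


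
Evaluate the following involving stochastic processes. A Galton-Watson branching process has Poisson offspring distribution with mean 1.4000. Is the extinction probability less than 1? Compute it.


Since mu = 1.4000 > 1, extinction prob q < 1.
Solve s = exp(mu*(s-1)) iteratively.
q = 0.4890

0.4890


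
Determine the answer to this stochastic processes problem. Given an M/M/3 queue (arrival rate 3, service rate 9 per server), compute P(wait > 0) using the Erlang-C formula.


a = lambda/mu = 0.3333
rho = a/c = 0.1111
Erlang-C formula applied:
C(c,a) = 0.0050

0.0050


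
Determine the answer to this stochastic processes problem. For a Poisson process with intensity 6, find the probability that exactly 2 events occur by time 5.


P(N(t)=k) = (lambda*t)^k * exp(-lambda*t) / k!
lambda*t = 30
= 30^2 * exp(-30) / 2!
= 900 * 9.3576e-14 / 2
= 4.2109e-11

4.2109e-11


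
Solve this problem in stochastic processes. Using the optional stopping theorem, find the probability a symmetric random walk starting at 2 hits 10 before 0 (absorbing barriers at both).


By optional stopping theorem: E(M at tau) = M(0) = 2
P(hit 10)*10 + P(hit 0)*0 = 2
P(hit 10) = (2 - 0)/(10 - 0) = 1/5 = 0.2000

0.2000


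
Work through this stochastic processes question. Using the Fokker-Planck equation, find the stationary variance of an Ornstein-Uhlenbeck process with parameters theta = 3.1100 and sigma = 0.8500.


Stationary variance = sigma^2 / (2*theta)
= 0.8500^2 / (2*3.1100)
= 0.7225 / 6.2200
= 0.1162

0.1162


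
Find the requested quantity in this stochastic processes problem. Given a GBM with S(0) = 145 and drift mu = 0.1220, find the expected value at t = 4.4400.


E[S(t)] = S(0) * exp(mu * t)
= 145 * exp(0.1220 * 4.4400)
= 145 * 1.7189
= 249.2394

249.2394


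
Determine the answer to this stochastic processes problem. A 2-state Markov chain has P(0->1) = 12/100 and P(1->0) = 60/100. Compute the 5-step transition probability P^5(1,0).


Computing P^5 by matrix multiplication.
P = [[0.8800, 0.1200], [0.6000, 0.4000]]
After raising P to the power 5:
P^5(1,0) = 0.8319

0.8319


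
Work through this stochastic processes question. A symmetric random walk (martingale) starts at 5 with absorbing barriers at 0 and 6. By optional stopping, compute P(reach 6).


By optional stopping theorem: E(M at tau) = M(0) = 5
P(hit 6)*6 + P(hit 0)*0 = 5
P(hit 6) = (5 - 0)/(6 - 0) = 5/6 = 0.8333

0.8333


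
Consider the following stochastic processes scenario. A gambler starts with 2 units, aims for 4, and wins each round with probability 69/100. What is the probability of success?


Gambler's ruin formula:
r = q/p = 0.3100/0.6900 = 0.4493
P(win) = (1 - r^i)/(1 - r^N)
= (1 - 0.4493^2)/(1 - 0.4493^4)
= 0.8321

0.8321


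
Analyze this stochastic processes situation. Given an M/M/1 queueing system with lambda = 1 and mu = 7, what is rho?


rho = lambda/mu
= 1/7
= 0.1429

0.1429


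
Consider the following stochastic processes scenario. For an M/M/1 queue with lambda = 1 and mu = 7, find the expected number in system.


rho = 1/7 = 0.1429
L = rho/(1-rho)
= 0.1429/0.8571
= 0.1667

0.1667


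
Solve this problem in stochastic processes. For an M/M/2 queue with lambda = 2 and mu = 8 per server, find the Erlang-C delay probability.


a = lambda/mu = 0.2500
rho = a/c = 0.1250
Erlang-C formula applied:
C(c,a) = 0.0278

0.0278


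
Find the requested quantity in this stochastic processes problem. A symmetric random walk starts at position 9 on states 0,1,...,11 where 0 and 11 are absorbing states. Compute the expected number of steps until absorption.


For symmetric RW on 0,...,N with absorbing barriers, E(i) = i*(N-i)
E(9) = 9 * 2 = 18

18


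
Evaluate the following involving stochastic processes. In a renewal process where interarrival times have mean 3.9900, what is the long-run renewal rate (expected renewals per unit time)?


Long-run renewal rate = 1/E(X)
= 1/3.9900
= 0.2506

0.2506


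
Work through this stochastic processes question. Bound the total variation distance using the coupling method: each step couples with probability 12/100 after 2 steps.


TV distance bound <= (1-delta)^n
= (1 - 0.1200)^2
= 0.8800^2
= 0.7744

0.7744


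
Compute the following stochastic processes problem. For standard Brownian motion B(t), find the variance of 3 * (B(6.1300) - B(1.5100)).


Var(alpha*(B(t)-B(s))) = alpha^2 * (t-s)
= 3^2 * (6.1300 - 1.5100)
= 9 * 4.6200
= 41.5800

41.5800


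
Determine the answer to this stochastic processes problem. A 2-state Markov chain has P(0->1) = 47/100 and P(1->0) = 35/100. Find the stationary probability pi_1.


Stationary distribution: pi_0 = p10/(p01+p10), pi_1 = p01/(p01+p10)
p01 = 0.4700, p10 = 0.3500
pi_1 = 0.5732

0.5732


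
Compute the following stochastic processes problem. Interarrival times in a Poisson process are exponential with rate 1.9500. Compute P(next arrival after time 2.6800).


P(X > t) = exp(-lambda * t)
= exp(-1.9500 * 2.6800)
= exp(-5.2260) = 0.0054

0.0054


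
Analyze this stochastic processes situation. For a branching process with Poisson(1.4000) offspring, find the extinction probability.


Since mu = 1.4000 > 1, extinction prob q < 1.
Solve s = exp(mu*(s-1)) iteratively.
q = 0.4890

0.4890


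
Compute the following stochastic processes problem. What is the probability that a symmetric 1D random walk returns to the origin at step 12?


P(S(12) = 0) = C(12,6) / 4^6
= 924 / 4096
= 0.2256

0.2256


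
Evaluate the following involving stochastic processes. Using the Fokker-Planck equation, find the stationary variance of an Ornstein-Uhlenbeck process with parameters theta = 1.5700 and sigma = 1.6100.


Stationary variance = sigma^2 / (2*theta)
= 1.6100^2 / (2*1.5700)
= 2.5921 / 3.1400
= 0.8255

0.8255


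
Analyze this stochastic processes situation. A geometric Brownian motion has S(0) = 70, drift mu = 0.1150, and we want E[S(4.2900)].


E[S(t)] = S(0) * exp(mu * t)
= 70 * exp(0.1150 * 4.2900)
= 70 * 1.6378
= 114.6456

114.6456


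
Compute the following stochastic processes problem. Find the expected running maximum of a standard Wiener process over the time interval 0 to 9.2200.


E(max B(s)) = sqrt(2t/pi)
= sqrt(2*9.2200/pi)
= sqrt(5.8696)
= 2.4227

2.4227


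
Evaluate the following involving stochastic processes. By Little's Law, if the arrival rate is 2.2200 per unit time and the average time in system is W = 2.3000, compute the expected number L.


Little's Law: L = lambda * W
= 2.2200 * 2.3000
= 5.1060

5.1060


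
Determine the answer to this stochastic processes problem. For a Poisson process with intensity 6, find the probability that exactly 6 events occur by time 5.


P(N(t)=k) = (lambda*t)^k * exp(-lambda*t) / k!
lambda*t = 30
= 30^6 * exp(-30) / 6!
= 729000000 * 9.3576e-14 / 720
= 9.4746e-08

9.4746e-08


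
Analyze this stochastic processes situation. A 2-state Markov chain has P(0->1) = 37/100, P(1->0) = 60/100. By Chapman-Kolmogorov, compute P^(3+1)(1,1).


P^4 = P^3 * P^1
Computing via matrix multiplication of the transition matrix.
Entry (1,1) of P^4 = 0.3814

0.3814


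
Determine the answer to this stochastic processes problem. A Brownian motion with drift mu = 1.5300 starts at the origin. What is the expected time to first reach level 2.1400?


Expected first passage time = a/mu
= 2.1400/1.5300
= 1.3987

1.3987


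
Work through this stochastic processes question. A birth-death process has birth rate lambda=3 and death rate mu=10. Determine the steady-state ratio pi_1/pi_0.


For birth-death process, pi_n/pi_0 = (lambda/mu)^n
= (3/10)^1
= 0.3000

0.3000


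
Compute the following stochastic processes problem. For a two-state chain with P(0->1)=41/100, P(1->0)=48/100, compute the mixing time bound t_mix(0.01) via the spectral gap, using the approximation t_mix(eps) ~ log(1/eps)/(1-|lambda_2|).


lambda_2 = |1 - p01 - p10| = |1 - 0.4100 - 0.4800| = 0.1100
t_mix ~ log(1/eps)/(1 - |lambda_2|)
= log(100)/(1 - 0.1100) = 4.6052/0.8900
= 5.1743

5.1743


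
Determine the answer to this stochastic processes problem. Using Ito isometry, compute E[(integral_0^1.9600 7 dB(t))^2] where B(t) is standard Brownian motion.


By Ito isometry: E[(int f dB)^2] = int f^2 dt
= 7^2 * 1.9600
= 49 * 1.9600 = 96.0400

96.0400


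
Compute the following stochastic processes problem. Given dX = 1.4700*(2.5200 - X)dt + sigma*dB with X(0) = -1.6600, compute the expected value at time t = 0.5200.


E[X(t)] = mu + (X(0) - mu)*exp(-theta*t)
= 2.5200 + (-1.6600 - 2.5200)*exp(-1.4700*0.5200)
= 2.5200 + -4.1800 * 0.4656
= 0.5737

0.5737


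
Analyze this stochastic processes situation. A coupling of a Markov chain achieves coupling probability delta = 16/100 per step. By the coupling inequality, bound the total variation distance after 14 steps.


TV distance bound <= (1-delta)^n
= (1 - 0.1600)^14
= 0.8400^14
= 0.0871

0.0871


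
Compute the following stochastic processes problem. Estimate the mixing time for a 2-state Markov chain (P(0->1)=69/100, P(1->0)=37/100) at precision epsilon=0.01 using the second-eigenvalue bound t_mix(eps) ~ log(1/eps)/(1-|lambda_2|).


lambda_2 = |1 - p01 - p10| = |1 - 0.6900 - 0.3700| = 0.0600
t_mix ~ log(1/eps)/(1 - |lambda_2|)
= log(100)/(1 - 0.0600) = 4.6052/0.9400
= 4.8991

4.8991


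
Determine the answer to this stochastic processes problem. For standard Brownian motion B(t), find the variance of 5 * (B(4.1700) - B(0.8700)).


Var(alpha*(B(t)-B(s))) = alpha^2 * (t-s)
= 5^2 * (4.1700 - 0.8700)
= 25 * 3.3000
= 82.5000

82.5000


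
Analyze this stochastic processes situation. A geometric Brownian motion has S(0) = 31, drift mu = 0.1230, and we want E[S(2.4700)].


E[S(t)] = S(0) * exp(mu * t)
= 31 * exp(0.1230 * 2.4700)
= 31 * 1.3550
= 42.0054

42.0054


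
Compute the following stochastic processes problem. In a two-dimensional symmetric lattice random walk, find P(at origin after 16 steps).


P = C(16,8)^2 / 4^16
= 12870^2 / 4294967296
= 165636900 / 4294967296
= 0.0386

0.0386


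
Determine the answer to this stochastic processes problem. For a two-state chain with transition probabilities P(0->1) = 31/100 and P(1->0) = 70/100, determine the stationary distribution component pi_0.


Stationary distribution: pi_0 = p10/(p01+p10), pi_1 = p01/(p01+p10)
p01 = 0.3100, p10 = 0.7000
pi_0 = 0.6931

0.6931


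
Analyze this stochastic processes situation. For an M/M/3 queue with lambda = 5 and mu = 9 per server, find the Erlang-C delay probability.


a = lambda/mu = 0.5556
rho = a/c = 0.1852
Erlang-C formula applied:
C(c,a) = 0.0201

0.0201


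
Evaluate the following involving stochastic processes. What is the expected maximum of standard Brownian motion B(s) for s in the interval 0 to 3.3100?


E(max B(s)) = sqrt(2t/pi)
= sqrt(2*3.3100/pi)
= sqrt(2.1072)
= 1.4516

1.4516


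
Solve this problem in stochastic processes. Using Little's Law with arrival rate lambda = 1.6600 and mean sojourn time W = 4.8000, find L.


Little's Law: L = lambda * W
= 1.6600 * 4.8000
= 7.9680

7.9680


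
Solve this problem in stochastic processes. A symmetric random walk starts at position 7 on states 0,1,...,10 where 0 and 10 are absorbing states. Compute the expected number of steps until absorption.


For symmetric RW on 0,...,N with absorbing barriers, E(i) = i*(N-i)
E(7) = 7 * 3 = 21

21


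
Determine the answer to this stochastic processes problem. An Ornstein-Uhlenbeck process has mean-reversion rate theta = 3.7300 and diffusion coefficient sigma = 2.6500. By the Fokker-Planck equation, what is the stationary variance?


Stationary variance = sigma^2 / (2*theta)
= 2.6500^2 / (2*3.7300)
= 7.0225 / 7.4600
= 0.9414

0.9414


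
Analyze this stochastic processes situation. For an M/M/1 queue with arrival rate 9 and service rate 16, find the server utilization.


rho = lambda/mu
= 9/16
= 0.5625

0.5625


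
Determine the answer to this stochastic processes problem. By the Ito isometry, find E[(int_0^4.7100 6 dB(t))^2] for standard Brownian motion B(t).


By Ito isometry: E[(int f dB)^2] = int f^2 dt
= 6^2 * 4.7100
= 36 * 4.7100 = 169.5600

169.5600


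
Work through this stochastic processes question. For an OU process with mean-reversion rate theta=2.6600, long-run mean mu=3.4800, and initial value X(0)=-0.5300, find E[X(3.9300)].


E[X(t)] = mu + (X(0) - mu)*exp(-theta*t)
= 3.4800 + (-0.5300 - 3.4800)*exp(-2.6600*3.9300)
= 3.4800 + -4.0100 * 2.8838e-05
= 3.4799

3.4799


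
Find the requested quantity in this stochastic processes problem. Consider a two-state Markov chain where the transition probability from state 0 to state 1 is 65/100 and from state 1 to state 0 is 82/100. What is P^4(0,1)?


Computing P^4 by matrix multiplication.
P = [[0.3500, 0.6500], [0.8200, 0.1800]]
After raising P to the power 4:
P^4(0,1) = 0.4206

0.4206


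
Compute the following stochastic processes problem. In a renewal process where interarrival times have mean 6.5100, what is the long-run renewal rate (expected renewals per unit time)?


Long-run renewal rate = 1/E(X)
= 1/6.5100
= 0.1536

0.1536


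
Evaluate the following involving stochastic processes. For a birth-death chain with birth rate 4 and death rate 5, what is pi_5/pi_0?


For birth-death process, pi_n/pi_0 = (lambda/mu)^n
= (4/5)^5
= 0.3277

0.3277


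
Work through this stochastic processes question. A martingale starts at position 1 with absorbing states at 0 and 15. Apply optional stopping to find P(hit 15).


By optional stopping theorem: E(M at tau) = M(0) = 1
P(hit 15)*15 + P(hit 0)*0 = 1
P(hit 15) = (1 - 0)/(15 - 0) = 1/15 = 0.0667

0.0667


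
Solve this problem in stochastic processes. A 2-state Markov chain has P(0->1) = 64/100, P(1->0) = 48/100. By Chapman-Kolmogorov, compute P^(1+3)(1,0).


P^4 = P^1 * P^3
Computing via matrix multiplication of the transition matrix.
Entry (1,0) of P^4 = 0.4285

0.4285


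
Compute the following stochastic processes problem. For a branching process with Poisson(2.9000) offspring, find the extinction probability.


Since mu = 2.9000 > 1, extinction prob q < 1.
Solve s = exp(mu*(s-1)) iteratively.
q = 0.0668

0.0668


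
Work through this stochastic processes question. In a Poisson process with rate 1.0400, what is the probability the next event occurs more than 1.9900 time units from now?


P(X > t) = exp(-lambda * t)
= exp(-1.0400 * 1.9900)
= exp(-2.0696) = 0.1262

0.1262


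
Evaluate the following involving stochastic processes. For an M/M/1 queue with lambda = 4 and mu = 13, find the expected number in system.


rho = 4/13 = 0.3077
L = rho/(1-rho)
= 0.3077/0.6923
= 0.4444

0.4444


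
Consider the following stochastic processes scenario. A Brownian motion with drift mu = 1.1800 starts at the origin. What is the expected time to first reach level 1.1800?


Expected first passage time = a/mu
= 1.1800/1.1800
= 1.0000

1.0000


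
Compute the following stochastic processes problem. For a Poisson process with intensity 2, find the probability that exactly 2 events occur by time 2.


P(N(t)=k) = (lambda*t)^k * exp(-lambda*t) / k!
lambda*t = 4
= 4^2 * exp(-4) / 2!
= 16 * 0.0183 / 2
= 0.1465

0.1465


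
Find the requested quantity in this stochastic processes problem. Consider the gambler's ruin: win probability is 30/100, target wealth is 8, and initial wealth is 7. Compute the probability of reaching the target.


Gambler's ruin formula:
r = q/p = 0.7000/0.3000 = 2.3333
P(win) = (1 - r^i)/(1 - r^N)
= (1 - 2.3333^7)/(1 - 2.3333^8)
= 0.4279

0.4279


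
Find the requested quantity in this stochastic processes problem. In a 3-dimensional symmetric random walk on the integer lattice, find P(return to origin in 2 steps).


P(return in 2 steps) = P(reverse first step) = 1/(2d)
= 1/6
= 0.1667

0.1667


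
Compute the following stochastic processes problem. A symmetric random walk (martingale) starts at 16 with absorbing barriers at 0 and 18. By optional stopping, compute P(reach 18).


By optional stopping theorem: E(M at tau) = M(0) = 16
P(hit 18)*18 + P(hit 0)*0 = 16
P(hit 18) = (16 - 0)/(18 - 0) = 8/9 = 0.8889

0.8889


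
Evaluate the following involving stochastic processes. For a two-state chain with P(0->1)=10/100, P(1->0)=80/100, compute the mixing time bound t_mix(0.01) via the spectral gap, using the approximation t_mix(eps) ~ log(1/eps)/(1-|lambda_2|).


lambda_2 = |1 - p01 - p10| = |1 - 0.1000 - 0.8000| = 0.1000
t_mix ~ log(1/eps)/(1 - |lambda_2|)
= log(100)/(1 - 0.1000) = 4.6052/0.9000
= 5.1169

5.1169


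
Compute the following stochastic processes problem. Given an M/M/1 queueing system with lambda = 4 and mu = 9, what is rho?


rho = lambda/mu
= 4/9
= 0.4444

0.4444


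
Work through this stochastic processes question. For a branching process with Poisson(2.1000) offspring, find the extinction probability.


Since mu = 2.1000 > 1, extinction prob q < 1.
Solve s = exp(mu*(s-1)) iteratively.
q = 0.1779

0.1779


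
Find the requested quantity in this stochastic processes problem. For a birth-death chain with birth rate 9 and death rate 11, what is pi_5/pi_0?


For birth-death process, pi_n/pi_0 = (lambda/mu)^n
= (9/11)^5
= 0.3666

0.3666


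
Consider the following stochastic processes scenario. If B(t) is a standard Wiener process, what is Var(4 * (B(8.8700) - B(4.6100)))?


Var(alpha*(B(t)-B(s))) = alpha^2 * (t-s)
= 4^2 * (8.8700 - 4.6100)
= 16 * 4.2600
= 68.1600

68.1600


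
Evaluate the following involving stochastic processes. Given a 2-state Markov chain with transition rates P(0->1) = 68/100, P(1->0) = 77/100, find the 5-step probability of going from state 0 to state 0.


Computing P^5 by matrix multiplication.
P = [[0.3200, 0.6800], [0.7700, 0.2300]]
After raising P to the power 5:
P^5(0,0) = 0.5224

0.5224


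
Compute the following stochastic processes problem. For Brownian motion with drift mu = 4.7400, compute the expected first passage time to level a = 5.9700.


Expected first passage time = a/mu
= 5.9700/4.7400
= 1.2595

1.2595


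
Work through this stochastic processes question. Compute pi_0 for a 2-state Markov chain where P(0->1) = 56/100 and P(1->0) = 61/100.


Stationary distribution: pi_0 = p10/(p01+p10), pi_1 = p01/(p01+p10)
p01 = 0.5600, p10 = 0.6100
pi_0 = 0.5214

0.5214


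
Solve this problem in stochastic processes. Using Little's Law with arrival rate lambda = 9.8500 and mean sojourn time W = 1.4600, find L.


Little's Law: L = lambda * W
= 9.8500 * 1.4600
= 14.3810

14.3810


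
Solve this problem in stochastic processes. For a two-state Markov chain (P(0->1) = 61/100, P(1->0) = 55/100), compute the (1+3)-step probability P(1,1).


P^4 = P^1 * P^3
Computing via matrix multiplication of the transition matrix.
Entry (1,1) of P^4 = 0.5262

0.5262
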